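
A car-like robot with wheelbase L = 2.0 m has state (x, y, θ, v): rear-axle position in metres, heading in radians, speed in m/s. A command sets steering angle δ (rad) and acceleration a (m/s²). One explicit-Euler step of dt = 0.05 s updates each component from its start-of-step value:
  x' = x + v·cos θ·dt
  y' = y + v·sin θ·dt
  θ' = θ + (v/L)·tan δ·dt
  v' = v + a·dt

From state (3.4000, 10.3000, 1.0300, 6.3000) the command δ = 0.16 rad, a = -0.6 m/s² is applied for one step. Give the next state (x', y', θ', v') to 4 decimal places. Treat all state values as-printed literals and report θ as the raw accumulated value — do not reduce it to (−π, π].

x' = 3.4000 + 6.3000·cos(1.0300)·0.05 = 3.5622
y' = 10.3000 + 6.3000·sin(1.0300)·0.05 = 10.5700
θ' = 1.0300 + (6.3000/2.0)·tan(0.16)·0.05 = 1.0554
v' = 6.3000 − 0.6000·0.05 = 6.2700

(3.5622, 10.5700, 1.0554, 6.2700)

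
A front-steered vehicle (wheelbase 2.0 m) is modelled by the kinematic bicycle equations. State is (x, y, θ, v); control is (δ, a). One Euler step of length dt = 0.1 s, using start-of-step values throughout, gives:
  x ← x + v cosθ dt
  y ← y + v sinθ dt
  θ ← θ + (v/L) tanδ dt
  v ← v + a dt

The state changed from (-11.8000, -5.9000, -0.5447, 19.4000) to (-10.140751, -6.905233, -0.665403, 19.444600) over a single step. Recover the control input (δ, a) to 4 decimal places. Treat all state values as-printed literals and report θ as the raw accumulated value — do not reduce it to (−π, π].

a = (v'−v)/dt = (0.044600)/0.1 = 0.4460
Δθ = θ'−θ = -0.120703;  (v·dt/L) = 19.4000·0.1/2.0 = 0.970000
tan δ = Δθ·L/(v·dt) = -0.124436  →  δ = -0.1238

δ = -0.1238, a = 0.4460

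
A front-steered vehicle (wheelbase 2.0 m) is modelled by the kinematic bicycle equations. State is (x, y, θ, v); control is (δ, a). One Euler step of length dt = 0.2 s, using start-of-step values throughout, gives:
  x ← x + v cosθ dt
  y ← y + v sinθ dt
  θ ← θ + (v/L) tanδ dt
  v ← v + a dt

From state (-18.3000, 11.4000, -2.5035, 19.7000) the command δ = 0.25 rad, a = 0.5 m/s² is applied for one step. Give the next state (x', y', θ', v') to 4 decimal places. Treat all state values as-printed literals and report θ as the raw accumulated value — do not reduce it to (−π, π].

(-21.4647, 9.0531, -2.0005, 19.8000)

x' = -18.3000 + 19.7000·cos(-2.5035)·0.2 = -21.4647
y' = 11.4000 + 19.7000·sin(-2.5035)·0.2 = 9.0531
θ' = -2.5035 + (19.7000/2.0)·tan(0.25)·0.2 = -2.0005
v' = 19.7000 + 0.5000·0.2 = 19.8000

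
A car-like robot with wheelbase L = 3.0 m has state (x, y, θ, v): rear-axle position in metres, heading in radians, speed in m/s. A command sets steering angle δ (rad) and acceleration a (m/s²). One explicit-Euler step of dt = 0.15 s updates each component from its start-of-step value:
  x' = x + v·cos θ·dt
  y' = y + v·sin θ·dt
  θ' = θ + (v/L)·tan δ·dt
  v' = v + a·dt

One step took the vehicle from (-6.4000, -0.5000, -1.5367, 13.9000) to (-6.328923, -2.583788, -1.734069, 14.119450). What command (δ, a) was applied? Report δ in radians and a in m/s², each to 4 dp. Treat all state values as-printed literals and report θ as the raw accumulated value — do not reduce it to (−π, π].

a = (v'−v)/dt = (0.219450)/0.15 = 1.4630
Δθ = θ'−θ = -0.197369;  (v·dt/L) = 13.9000·0.15/3.0 = 0.695000
tan δ = Δθ·L/(v·dt) = -0.283984  →  δ = -0.2767

δ = -0.2767, a = 1.4630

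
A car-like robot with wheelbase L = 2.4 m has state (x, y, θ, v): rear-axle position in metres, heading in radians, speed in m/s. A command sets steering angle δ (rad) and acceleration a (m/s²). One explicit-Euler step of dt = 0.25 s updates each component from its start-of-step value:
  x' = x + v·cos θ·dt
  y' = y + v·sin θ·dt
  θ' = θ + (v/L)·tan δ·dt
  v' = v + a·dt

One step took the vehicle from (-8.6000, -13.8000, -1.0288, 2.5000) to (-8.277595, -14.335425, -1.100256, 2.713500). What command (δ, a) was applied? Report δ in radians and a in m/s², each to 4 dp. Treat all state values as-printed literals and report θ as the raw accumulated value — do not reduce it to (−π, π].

δ = -0.2678, a = 0.8540

a = (v'−v)/dt = (0.213500)/0.25 = 0.8540
Δθ = θ'−θ = -0.071456;  (v·dt/L) = 2.5000·0.25/2.4 = 0.260417
tan δ = Δθ·L/(v·dt) = -0.274391  →  δ = -0.2678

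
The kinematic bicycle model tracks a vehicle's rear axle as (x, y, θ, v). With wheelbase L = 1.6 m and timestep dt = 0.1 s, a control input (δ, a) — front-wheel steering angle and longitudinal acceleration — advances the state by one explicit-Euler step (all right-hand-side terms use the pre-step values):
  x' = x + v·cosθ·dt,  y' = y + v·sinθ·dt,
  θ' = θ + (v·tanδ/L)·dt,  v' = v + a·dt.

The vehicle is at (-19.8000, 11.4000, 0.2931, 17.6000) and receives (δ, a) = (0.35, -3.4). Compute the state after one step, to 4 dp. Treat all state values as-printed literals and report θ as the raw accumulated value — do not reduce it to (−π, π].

x' = -19.8000 + 17.6000·cos(0.2931)·0.1 = -18.1151
y' = 11.4000 + 17.6000·sin(0.2931)·0.1 = 11.9085
θ' = 0.2931 + (17.6000/1.6)·tan(0.35)·0.1 = 0.6946
v' = 17.6000 − 3.4000·0.1 = 17.2600

(-18.1151, 11.9085, 0.6946, 17.2600)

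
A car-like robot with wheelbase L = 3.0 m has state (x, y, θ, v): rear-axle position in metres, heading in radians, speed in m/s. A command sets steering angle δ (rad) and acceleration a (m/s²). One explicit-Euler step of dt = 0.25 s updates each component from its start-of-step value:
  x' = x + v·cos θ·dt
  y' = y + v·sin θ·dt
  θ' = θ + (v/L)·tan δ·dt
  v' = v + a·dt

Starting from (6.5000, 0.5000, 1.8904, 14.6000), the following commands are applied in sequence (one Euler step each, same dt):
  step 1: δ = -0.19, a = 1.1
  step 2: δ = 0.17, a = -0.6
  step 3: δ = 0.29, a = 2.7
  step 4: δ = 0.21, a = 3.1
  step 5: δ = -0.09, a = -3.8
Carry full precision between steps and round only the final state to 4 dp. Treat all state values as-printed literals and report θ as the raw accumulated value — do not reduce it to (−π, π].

(-1.6825, 16.6106, 2.3873, 15.2250)

after step 1 (δ=-0.19, a=1.1): (5.353205, 3.965164, 1.656411, 14.875000)
after step 2 (δ=0.17, a=-0.6): (5.035215, 7.670293, 1.869194, 14.725000)
after step 3 (δ=0.29, a=2.7): (3.952968, 11.188865, 2.235371, 15.400000)
after step 4 (δ=0.21, a=3.1): (1.578579, 14.219504, 2.508904, 16.175000)
after step 5 (δ=-0.09, a=-3.8): (-1.682465, 16.610635, 2.387263, 15.225000)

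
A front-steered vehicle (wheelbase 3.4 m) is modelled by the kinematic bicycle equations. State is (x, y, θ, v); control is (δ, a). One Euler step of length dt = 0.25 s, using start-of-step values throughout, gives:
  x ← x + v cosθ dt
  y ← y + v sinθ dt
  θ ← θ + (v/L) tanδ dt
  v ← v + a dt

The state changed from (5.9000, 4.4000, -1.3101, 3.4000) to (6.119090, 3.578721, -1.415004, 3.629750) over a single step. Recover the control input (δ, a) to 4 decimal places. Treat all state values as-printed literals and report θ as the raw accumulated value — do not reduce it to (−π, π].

δ = -0.3973, a = 0.9190

a = (v'−v)/dt = (0.229750)/0.25 = 0.9190
Δθ = θ'−θ = -0.104904;  (v·dt/L) = 3.4000·0.25/3.4 = 0.250000
tan δ = Δθ·L/(v·dt) = -0.419616  →  δ = -0.3973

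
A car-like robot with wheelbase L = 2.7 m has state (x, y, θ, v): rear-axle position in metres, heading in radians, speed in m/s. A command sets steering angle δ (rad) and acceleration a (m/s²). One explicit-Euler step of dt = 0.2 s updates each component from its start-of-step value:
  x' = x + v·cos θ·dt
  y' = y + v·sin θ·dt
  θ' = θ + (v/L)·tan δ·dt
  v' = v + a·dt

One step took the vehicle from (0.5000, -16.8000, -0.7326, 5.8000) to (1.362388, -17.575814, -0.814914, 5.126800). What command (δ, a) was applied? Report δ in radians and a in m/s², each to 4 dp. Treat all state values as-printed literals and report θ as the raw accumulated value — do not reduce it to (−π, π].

δ = -0.1893, a = -3.3660

a = (v'−v)/dt = (-0.673200)/0.2 = -3.3660
Δθ = θ'−θ = -0.082314;  (v·dt/L) = 5.8000·0.2/2.7 = 0.429630
tan δ = Δθ·L/(v·dt) = -0.191593  →  δ = -0.1893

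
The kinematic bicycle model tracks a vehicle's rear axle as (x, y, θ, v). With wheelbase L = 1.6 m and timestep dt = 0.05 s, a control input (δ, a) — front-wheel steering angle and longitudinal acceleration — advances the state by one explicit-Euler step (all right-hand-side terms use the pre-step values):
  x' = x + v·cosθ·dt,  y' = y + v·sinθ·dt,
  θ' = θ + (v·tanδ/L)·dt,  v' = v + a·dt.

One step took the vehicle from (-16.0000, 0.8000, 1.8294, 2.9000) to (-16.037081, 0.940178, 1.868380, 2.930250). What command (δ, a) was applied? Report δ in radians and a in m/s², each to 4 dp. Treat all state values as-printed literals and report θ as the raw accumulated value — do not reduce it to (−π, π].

a = (v'−v)/dt = (0.030250)/0.05 = 0.6050
Δθ = θ'−θ = 0.038980;  (v·dt/L) = 2.9000·0.05/1.6 = 0.090625
tan δ = Δθ·L/(v·dt) = 0.430124  →  δ = 0.4062

δ = 0.4062, a = 0.6050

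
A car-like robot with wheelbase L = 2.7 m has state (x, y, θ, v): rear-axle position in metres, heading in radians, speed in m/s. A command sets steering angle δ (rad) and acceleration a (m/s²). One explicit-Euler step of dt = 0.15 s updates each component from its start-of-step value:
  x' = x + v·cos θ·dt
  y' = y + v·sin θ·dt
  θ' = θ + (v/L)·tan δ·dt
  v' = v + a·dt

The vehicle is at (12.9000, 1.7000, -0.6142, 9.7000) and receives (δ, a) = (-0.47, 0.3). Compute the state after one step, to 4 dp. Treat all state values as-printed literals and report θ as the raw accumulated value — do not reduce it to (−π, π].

x' = 12.9000 + 9.7000·cos(-0.6142)·0.15 = 14.0891
y' = 1.7000 + 9.7000·sin(-0.6142)·0.15 = 0.8615
θ' = -0.6142 + (9.7000/2.7)·tan(-0.47)·0.15 = -0.8879
v' = 9.7000 + 0.3000·0.15 = 9.7450

(14.0891, 0.8615, -0.8879, 9.7450)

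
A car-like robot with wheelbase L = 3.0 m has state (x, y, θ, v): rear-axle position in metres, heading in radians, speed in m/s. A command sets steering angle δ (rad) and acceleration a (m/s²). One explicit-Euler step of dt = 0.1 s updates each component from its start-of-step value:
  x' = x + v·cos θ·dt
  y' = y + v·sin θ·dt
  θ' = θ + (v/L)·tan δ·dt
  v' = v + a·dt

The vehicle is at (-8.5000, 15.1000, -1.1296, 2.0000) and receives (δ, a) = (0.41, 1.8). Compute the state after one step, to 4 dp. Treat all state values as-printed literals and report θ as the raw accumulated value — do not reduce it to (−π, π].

(-8.4146, 14.9192, -1.1006, 2.1800)

x' = -8.5000 + 2.0000·cos(-1.1296)·0.1 = -8.4146
y' = 15.1000 + 2.0000·sin(-1.1296)·0.1 = 14.9192
θ' = -1.1296 + (2.0000/3.0)·tan(0.41)·0.1 = -1.1006
v' = 2.0000 + 1.8000·0.1 = 2.1800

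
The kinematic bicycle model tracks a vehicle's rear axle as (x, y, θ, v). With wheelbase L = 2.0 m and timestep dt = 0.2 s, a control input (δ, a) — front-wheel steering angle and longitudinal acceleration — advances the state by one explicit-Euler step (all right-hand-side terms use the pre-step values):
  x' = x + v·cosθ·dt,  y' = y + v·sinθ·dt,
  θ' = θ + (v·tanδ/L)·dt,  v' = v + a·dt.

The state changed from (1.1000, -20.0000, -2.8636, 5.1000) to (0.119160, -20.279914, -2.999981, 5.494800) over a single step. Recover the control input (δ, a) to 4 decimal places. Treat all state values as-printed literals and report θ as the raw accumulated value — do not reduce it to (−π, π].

a = (v'−v)/dt = (0.394800)/0.2 = 1.9740
Δθ = θ'−θ = -0.136381;  (v·dt/L) = 5.1000·0.2/2.0 = 0.510000
tan δ = Δθ·L/(v·dt) = -0.267414  →  δ = -0.2613

δ = -0.2613, a = 1.9740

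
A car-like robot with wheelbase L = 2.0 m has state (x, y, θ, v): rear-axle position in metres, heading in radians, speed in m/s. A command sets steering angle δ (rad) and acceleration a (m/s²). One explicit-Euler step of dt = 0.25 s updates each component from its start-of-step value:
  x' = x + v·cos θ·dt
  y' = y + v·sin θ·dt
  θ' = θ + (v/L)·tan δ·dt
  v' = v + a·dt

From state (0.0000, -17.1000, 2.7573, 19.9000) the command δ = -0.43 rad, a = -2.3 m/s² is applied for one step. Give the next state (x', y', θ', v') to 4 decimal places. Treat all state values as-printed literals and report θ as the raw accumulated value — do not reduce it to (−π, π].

x' = 0.0000 + 19.9000·cos(2.7573)·0.25 = -4.6121
y' = -17.1000 + 19.9000·sin(2.7573)·0.25 = -15.2349
θ' = 2.7573 + (19.9000/2.0)·tan(-0.43)·0.25 = 1.6165
v' = 19.9000 − 2.3000·0.25 = 19.3250

(-4.6121, -15.2349, 1.6165, 19.3250)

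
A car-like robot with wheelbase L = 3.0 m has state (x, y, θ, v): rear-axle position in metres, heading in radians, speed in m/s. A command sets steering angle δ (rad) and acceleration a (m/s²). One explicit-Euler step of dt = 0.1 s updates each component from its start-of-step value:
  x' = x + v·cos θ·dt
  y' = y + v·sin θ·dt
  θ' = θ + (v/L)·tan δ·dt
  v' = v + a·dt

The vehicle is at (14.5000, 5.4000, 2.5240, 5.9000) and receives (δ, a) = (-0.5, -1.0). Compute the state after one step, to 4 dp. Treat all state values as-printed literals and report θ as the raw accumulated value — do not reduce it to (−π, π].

x' = 14.5000 + 5.9000·cos(2.5240)·0.1 = 14.0190
y' = 5.4000 + 5.9000·sin(2.5240)·0.1 = 5.7417
θ' = 2.5240 + (5.9000/3.0)·tan(-0.5)·0.1 = 2.4166
v' = 5.9000 − 1.0000·0.1 = 5.8000

(14.0190, 5.7417, 2.4166, 5.8000)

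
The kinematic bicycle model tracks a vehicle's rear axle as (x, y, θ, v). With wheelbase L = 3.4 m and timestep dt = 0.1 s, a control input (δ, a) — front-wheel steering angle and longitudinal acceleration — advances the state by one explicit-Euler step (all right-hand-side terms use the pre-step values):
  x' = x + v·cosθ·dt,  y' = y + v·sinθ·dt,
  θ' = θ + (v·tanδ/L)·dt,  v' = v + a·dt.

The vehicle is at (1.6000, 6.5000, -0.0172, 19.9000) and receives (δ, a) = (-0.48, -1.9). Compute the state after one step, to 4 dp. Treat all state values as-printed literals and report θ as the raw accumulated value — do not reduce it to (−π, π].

x' = 1.6000 + 19.9000·cos(-0.0172)·0.1 = 3.5897
y' = 6.5000 + 19.9000·sin(-0.0172)·0.1 = 6.4658
θ' = -0.0172 + (19.9000/3.4)·tan(-0.48)·0.1 = -0.3219
v' = 19.9000 − 1.9000·0.1 = 19.7100

(3.5897, 6.4658, -0.3219, 19.7100)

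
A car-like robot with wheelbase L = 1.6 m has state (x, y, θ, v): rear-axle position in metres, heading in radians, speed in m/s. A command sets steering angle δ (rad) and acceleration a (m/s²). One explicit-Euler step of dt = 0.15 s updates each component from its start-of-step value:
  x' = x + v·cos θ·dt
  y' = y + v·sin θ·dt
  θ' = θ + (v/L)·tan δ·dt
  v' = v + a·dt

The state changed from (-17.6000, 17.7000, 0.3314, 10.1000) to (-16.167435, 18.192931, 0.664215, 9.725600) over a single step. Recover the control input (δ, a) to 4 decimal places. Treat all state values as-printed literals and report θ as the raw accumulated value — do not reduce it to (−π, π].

a = (v'−v)/dt = (-0.374400)/0.15 = -2.4960
Δθ = θ'−θ = 0.332815;  (v·dt/L) = 10.1000·0.15/1.6 = 0.946875
tan δ = Δθ·L/(v·dt) = 0.351488  →  δ = 0.3380

δ = 0.3380, a = -2.4960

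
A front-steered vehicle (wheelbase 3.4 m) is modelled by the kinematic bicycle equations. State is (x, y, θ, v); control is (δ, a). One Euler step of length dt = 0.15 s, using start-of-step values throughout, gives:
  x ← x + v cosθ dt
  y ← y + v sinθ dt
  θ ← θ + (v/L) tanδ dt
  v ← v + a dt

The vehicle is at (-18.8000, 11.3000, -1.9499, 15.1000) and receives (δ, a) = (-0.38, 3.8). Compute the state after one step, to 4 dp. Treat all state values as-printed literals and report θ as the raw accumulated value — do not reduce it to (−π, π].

x' = -18.8000 + 15.1000·cos(-1.9499)·0.15 = -19.6382
y' = 11.3000 + 15.1000·sin(-1.9499)·0.15 = 9.1958
θ' = -1.9499 + (15.1000/3.4)·tan(-0.38)·0.15 = -2.2160
v' = 15.1000 + 3.8000·0.15 = 15.6700

(-19.6382, 9.1958, -2.2160, 15.6700)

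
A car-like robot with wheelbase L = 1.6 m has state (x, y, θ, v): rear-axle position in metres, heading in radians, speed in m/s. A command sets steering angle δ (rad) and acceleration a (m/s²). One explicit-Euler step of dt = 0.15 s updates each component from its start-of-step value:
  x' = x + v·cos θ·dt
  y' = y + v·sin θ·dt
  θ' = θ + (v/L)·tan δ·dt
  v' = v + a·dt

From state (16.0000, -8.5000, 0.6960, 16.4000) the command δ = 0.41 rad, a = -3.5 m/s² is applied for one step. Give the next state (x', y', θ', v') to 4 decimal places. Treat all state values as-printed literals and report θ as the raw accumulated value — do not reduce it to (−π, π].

x' = 16.0000 + 16.4000·cos(0.6960)·0.15 = 17.8878
y' = -8.5000 + 16.4000·sin(0.6960)·0.15 = -6.9228
θ' = 0.6960 + (16.4000/1.6)·tan(0.41)·0.15 = 1.3642
v' = 16.4000 − 3.5000·0.15 = 15.8750

(17.8878, -6.9228, 1.3642, 15.8750)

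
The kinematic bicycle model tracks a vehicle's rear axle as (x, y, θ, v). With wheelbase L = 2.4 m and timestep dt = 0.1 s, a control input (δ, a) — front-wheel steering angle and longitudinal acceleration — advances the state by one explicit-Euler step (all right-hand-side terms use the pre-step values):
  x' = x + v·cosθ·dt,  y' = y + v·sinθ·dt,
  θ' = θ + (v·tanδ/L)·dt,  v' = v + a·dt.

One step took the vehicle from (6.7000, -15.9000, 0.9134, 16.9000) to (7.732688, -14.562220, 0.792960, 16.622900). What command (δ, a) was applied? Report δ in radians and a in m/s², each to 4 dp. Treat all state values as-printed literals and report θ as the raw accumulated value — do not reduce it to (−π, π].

δ = -0.1694, a = -2.7710

a = (v'−v)/dt = (-0.277100)/0.1 = -2.7710
Δθ = θ'−θ = -0.120440;  (v·dt/L) = 16.9000·0.1/2.4 = 0.704167
tan δ = Δθ·L/(v·dt) = -0.171039  →  δ = -0.1694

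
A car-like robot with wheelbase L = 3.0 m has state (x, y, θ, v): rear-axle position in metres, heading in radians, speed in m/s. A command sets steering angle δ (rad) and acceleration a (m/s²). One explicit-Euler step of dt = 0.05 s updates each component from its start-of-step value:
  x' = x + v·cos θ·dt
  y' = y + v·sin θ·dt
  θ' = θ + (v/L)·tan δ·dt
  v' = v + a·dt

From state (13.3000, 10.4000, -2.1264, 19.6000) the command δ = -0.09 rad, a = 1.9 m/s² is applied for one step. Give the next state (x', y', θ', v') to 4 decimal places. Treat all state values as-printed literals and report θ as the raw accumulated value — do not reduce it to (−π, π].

x' = 13.3000 + 19.6000·cos(-2.1264)·0.05 = 12.7831
y' = 10.4000 + 19.6000·sin(-2.1264)·0.05 = 9.5674
θ' = -2.1264 + (19.6000/3.0)·tan(-0.09)·0.05 = -2.1559
v' = 19.6000 + 1.9000·0.05 = 19.6950

(12.7831, 9.5674, -2.1559, 19.6950)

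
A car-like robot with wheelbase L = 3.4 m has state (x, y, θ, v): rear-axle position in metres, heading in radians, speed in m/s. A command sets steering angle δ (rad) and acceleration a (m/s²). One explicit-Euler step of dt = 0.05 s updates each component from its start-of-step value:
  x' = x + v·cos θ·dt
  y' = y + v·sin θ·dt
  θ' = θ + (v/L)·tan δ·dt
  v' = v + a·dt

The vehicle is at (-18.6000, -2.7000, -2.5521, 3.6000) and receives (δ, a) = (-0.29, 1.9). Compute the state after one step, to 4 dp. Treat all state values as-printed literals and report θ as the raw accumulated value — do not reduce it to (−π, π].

(-18.7496, -2.8001, -2.5679, 3.6950)

x' = -18.6000 + 3.6000·cos(-2.5521)·0.05 = -18.7496
y' = -2.7000 + 3.6000·sin(-2.5521)·0.05 = -2.8001
θ' = -2.5521 + (3.6000/3.4)·tan(-0.29)·0.05 = -2.5679
v' = 3.6000 + 1.9000·0.05 = 3.6950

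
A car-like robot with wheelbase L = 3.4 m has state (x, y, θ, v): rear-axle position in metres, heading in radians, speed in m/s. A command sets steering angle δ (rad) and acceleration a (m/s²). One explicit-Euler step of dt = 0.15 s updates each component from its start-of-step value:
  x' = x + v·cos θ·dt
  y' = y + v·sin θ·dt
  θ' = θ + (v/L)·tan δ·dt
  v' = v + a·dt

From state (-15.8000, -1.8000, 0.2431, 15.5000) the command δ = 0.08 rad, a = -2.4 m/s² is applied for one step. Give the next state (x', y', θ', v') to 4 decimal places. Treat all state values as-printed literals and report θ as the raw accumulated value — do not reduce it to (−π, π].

(-13.5434, -1.2403, 0.2979, 15.1400)

x' = -15.8000 + 15.5000·cos(0.2431)·0.15 = -13.5434
y' = -1.8000 + 15.5000·sin(0.2431)·0.15 = -1.2403
θ' = 0.2431 + (15.5000/3.4)·tan(0.08)·0.15 = 0.2979
v' = 15.5000 − 2.4000·0.15 = 15.1400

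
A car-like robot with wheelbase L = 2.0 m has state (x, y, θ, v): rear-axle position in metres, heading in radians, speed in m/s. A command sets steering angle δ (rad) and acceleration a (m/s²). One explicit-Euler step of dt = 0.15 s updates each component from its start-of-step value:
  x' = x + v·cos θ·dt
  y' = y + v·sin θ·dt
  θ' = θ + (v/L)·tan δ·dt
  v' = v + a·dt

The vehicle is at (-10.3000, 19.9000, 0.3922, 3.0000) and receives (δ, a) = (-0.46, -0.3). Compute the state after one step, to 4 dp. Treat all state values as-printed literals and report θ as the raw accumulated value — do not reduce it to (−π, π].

(-9.8842, 20.0720, 0.2807, 2.9550)

x' = -10.3000 + 3.0000·cos(0.3922)·0.15 = -9.8842
y' = 19.9000 + 3.0000·sin(0.3922)·0.15 = 20.0720
θ' = 0.3922 + (3.0000/2.0)·tan(-0.46)·0.15 = 0.2807
v' = 3.0000 − 0.3000·0.15 = 2.9550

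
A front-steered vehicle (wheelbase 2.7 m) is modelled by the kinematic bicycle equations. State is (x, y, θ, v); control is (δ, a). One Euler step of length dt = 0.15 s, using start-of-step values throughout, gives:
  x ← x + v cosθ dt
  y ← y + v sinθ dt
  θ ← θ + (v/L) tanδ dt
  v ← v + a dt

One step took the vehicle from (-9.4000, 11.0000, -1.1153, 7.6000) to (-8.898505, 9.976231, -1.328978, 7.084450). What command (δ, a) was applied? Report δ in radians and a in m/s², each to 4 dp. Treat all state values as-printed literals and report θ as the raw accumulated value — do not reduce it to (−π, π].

a = (v'−v)/dt = (-0.515550)/0.15 = -3.4370
Δθ = θ'−θ = -0.213678;  (v·dt/L) = 7.6000·0.15/2.7 = 0.422222
tan δ = Δθ·L/(v·dt) = -0.506079  →  δ = -0.4685

δ = -0.4685, a = -3.4370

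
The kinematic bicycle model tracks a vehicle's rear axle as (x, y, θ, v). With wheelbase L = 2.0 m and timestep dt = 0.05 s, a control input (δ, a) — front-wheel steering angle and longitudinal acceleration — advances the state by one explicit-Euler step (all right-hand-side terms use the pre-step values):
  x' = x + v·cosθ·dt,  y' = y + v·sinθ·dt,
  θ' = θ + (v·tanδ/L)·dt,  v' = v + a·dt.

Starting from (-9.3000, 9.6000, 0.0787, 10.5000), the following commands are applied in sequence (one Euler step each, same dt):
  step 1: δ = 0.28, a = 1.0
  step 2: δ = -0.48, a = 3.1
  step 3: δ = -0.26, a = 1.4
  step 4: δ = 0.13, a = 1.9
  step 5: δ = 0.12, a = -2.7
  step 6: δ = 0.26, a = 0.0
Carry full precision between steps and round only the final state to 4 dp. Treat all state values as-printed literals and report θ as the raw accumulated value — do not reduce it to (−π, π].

after step 1 (δ=0.28, a=1.0): (-8.776625, 9.641275, 0.154183, 10.550000)
after step 2 (δ=-0.48, a=3.1): (-8.255383, 9.722285, 0.016872, 10.705000)
after step 3 (δ=-0.26, a=1.4): (-7.720209, 9.731315, -0.054322, 10.775000)
after step 4 (δ=0.13, a=1.9): (-7.182253, 9.702063, -0.019105, 10.870000)
after step 5 (δ=0.12, a=-2.7): (-6.638853, 9.691680, 0.013663, 10.735000)
after step 6 (δ=0.26, a=0.0): (-6.102153, 9.699014, 0.085056, 10.735000)

(-6.1022, 9.6990, 0.0851, 10.7350)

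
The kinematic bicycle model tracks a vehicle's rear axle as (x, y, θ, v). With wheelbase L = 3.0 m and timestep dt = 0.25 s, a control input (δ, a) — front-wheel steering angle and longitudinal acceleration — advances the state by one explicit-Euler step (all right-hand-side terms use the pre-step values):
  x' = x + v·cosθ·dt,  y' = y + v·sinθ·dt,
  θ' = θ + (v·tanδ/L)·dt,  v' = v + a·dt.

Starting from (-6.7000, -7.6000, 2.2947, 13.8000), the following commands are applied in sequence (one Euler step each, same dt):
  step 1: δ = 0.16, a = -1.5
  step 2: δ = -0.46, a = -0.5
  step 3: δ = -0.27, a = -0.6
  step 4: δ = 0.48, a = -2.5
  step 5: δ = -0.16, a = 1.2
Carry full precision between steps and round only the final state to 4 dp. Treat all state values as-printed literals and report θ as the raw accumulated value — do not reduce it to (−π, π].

(-14.7661, 5.9975, 2.0213, 12.8250)

after step 1 (δ=0.16, a=-1.5): (-8.984985, -5.015170, 2.480286, 13.425000)
after step 2 (δ=-0.46, a=-0.5): (-11.633706, -2.953935, 1.926003, 13.300000)
after step 3 (δ=-0.27, a=-0.6): (-12.790088, 0.163500, 1.619263, 13.150000)
after step 4 (δ=0.48, a=-2.5): (-12.949360, 3.447140, 2.189766, 12.525000)
after step 5 (δ=-0.16, a=1.2): (-14.766098, 5.997471, 2.021326, 12.825000)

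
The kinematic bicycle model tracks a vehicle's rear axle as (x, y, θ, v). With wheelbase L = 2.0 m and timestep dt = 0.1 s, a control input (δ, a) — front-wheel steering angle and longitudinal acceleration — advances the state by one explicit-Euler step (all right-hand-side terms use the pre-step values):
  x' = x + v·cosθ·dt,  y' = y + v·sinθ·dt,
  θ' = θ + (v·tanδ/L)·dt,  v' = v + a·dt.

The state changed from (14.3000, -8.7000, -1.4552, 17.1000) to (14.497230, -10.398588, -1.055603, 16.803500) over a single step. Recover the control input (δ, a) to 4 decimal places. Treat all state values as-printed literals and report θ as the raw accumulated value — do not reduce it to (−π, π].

δ = 0.4372, a = -2.9650

a = (v'−v)/dt = (-0.296500)/0.1 = -2.9650
Δθ = θ'−θ = 0.399597;  (v·dt/L) = 17.1000·0.1/2.0 = 0.855000
tan δ = Δθ·L/(v·dt) = 0.467365  →  δ = 0.4372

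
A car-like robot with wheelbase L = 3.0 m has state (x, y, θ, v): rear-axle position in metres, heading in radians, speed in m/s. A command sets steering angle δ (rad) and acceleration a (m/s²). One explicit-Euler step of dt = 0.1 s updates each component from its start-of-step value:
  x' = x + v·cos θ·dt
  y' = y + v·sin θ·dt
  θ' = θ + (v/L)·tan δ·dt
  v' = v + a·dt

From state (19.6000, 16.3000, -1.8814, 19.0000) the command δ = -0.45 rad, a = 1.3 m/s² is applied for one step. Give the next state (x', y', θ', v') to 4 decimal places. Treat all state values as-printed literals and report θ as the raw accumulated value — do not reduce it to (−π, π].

x' = 19.6000 + 19.0000·cos(-1.8814)·0.1 = 19.0193
y' = 16.3000 + 19.0000·sin(-1.8814)·0.1 = 14.4909
θ' = -1.8814 + (19.0000/3.0)·tan(-0.45)·0.1 = -2.1873
v' = 19.0000 + 1.3000·0.1 = 19.1300

(19.0193, 14.4909, -2.1873, 19.1300)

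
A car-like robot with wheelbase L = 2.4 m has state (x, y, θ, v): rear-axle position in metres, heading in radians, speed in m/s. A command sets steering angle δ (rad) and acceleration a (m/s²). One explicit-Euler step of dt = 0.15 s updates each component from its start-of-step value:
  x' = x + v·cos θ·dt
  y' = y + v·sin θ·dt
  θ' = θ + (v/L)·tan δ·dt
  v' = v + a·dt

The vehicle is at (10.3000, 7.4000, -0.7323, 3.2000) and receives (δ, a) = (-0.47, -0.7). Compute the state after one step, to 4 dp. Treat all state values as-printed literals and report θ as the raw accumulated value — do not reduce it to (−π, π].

x' = 10.3000 + 3.2000·cos(-0.7323)·0.15 = 10.6569
y' = 7.4000 + 3.2000·sin(-0.7323)·0.15 = 7.0791
θ' = -0.7323 + (3.2000/2.4)·tan(-0.47)·0.15 = -0.8339
v' = 3.2000 − 0.7000·0.15 = 3.0950

(10.6569, 7.0791, -0.8339, 3.0950)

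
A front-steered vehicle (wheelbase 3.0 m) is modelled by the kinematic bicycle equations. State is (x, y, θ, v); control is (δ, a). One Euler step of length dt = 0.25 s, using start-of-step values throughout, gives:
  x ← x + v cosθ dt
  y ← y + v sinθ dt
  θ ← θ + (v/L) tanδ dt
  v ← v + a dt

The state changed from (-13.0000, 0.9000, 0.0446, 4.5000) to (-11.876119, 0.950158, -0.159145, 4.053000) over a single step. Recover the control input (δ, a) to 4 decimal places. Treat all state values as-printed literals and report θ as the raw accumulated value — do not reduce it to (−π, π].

a = (v'−v)/dt = (-0.447000)/0.25 = -1.7880
Δθ = θ'−θ = -0.203745;  (v·dt/L) = 4.5000·0.25/3.0 = 0.375000
tan δ = Δθ·L/(v·dt) = -0.543320  →  δ = -0.4977

δ = -0.4977, a = -1.7880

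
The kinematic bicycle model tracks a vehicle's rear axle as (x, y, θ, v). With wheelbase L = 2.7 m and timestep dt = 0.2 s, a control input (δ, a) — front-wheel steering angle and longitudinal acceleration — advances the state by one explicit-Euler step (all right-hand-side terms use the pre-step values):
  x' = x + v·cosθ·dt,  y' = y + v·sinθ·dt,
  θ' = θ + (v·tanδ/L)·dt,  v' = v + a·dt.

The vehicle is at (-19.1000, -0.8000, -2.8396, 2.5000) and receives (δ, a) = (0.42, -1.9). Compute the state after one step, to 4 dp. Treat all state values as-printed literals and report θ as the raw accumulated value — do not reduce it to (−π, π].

x' = -19.1000 + 2.5000·cos(-2.8396)·0.2 = -19.5774
y' = -0.8000 + 2.5000·sin(-2.8396)·0.2 = -0.9487
θ' = -2.8396 + (2.5000/2.7)·tan(0.42)·0.2 = -2.7569
v' = 2.5000 − 1.9000·0.2 = 2.1200

(-19.5774, -0.9487, -2.7569, 2.1200)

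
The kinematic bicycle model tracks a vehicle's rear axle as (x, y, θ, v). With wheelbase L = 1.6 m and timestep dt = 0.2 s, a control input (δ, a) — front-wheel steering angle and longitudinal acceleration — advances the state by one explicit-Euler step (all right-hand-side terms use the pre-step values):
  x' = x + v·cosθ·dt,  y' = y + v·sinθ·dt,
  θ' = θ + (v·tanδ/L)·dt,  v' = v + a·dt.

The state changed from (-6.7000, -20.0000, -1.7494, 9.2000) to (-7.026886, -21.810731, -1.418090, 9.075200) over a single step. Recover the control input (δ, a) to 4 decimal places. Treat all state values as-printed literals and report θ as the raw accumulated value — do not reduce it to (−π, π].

a = (v'−v)/dt = (-0.124800)/0.2 = -0.6240
Δθ = θ'−θ = 0.331310;  (v·dt/L) = 9.2000·0.2/1.6 = 1.150000
tan δ = Δθ·L/(v·dt) = 0.288096  →  δ = 0.2805

δ = 0.2805, a = -0.6240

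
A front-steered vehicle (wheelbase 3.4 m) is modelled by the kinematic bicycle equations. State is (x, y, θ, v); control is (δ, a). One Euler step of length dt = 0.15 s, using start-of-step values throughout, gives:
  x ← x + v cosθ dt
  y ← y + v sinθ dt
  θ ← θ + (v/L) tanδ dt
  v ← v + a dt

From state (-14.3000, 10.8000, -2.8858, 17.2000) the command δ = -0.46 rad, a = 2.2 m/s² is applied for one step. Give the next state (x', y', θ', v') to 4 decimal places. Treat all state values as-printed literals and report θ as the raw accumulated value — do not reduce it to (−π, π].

x' = -14.3000 + 17.2000·cos(-2.8858)·0.15 = -16.7961
y' = 10.8000 + 17.2000·sin(-2.8858)·0.15 = 10.1472
θ' = -2.8858 + (17.2000/3.4)·tan(-0.46)·0.15 = -3.2618
v' = 17.2000 + 2.2000·0.15 = 17.5300

(-16.7961, 10.1472, -3.2618, 17.5300)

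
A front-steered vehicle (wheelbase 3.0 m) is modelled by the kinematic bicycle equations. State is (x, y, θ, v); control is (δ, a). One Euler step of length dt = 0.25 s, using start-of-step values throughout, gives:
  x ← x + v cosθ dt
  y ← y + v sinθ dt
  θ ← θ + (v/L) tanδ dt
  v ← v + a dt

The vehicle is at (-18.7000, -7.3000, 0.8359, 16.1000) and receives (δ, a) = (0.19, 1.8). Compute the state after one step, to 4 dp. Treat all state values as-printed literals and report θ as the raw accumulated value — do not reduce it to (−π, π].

(-16.0012, -4.3139, 1.0939, 16.5500)

x' = -18.7000 + 16.1000·cos(0.8359)·0.25 = -16.0012
y' = -7.3000 + 16.1000·sin(0.8359)·0.25 = -4.3139
θ' = 0.8359 + (16.1000/3.0)·tan(0.19)·0.25 = 1.0939
v' = 16.1000 + 1.8000·0.25 = 16.5500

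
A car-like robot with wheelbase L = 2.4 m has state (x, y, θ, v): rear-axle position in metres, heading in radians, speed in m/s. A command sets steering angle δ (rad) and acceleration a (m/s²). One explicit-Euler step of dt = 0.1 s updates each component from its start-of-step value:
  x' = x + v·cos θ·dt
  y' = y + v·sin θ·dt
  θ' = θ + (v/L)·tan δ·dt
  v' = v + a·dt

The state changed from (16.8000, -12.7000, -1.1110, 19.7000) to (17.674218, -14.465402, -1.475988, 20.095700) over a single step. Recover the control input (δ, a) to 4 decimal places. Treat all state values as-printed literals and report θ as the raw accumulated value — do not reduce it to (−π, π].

a = (v'−v)/dt = (0.395700)/0.1 = 3.9570
Δθ = θ'−θ = -0.364988;  (v·dt/L) = 19.7000·0.1/2.4 = 0.820833
tan δ = Δθ·L/(v·dt) = -0.444655  →  δ = -0.4184

δ = -0.4184, a = 3.9570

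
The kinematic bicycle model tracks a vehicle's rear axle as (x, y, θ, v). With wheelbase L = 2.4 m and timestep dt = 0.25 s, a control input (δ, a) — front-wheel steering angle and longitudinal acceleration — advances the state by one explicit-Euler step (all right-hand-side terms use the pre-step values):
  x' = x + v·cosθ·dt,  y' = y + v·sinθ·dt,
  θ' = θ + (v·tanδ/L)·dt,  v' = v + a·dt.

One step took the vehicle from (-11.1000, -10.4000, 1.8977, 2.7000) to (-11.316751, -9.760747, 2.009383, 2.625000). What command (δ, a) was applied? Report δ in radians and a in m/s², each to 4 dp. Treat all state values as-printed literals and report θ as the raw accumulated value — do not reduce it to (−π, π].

δ = 0.3780, a = -0.3000

a = (v'−v)/dt = (-0.075000)/0.25 = -0.3000
Δθ = θ'−θ = 0.111683;  (v·dt/L) = 2.7000·0.25/2.4 = 0.281250
tan δ = Δθ·L/(v·dt) = 0.397095  →  δ = 0.3780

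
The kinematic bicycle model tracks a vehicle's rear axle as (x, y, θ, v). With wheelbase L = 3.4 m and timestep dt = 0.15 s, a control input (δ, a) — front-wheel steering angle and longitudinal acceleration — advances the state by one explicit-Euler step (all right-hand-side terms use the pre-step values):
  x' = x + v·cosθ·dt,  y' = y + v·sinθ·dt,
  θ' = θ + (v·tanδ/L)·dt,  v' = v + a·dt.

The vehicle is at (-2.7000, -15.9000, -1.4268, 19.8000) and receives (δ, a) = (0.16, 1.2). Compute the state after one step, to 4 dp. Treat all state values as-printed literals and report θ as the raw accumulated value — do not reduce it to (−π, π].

x' = -2.7000 + 19.8000·cos(-1.4268)·0.15 = -2.2738
y' = -15.9000 + 19.8000·sin(-1.4268)·0.15 = -18.8393
θ' = -1.4268 + (19.8000/3.4)·tan(0.16)·0.15 = -1.2858
v' = 19.8000 + 1.2000·0.15 = 19.9800

(-2.2738, -18.8393, -1.2858, 19.9800)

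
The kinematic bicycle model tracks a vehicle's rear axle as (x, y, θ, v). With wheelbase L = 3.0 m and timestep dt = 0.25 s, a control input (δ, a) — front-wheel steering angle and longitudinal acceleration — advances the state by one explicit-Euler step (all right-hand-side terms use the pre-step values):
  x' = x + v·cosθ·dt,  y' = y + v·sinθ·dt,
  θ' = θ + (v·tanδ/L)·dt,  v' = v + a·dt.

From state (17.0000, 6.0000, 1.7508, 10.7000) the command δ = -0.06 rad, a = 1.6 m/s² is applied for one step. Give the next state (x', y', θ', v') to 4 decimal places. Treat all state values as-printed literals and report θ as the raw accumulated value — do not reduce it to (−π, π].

(16.5211, 8.6318, 1.6972, 11.1000)

x' = 17.0000 + 10.7000·cos(1.7508)·0.25 = 16.5211
y' = 6.0000 + 10.7000·sin(1.7508)·0.25 = 8.6318
θ' = 1.7508 + (10.7000/3.0)·tan(-0.06)·0.25 = 1.6972
v' = 10.7000 + 1.6000·0.25 = 11.1000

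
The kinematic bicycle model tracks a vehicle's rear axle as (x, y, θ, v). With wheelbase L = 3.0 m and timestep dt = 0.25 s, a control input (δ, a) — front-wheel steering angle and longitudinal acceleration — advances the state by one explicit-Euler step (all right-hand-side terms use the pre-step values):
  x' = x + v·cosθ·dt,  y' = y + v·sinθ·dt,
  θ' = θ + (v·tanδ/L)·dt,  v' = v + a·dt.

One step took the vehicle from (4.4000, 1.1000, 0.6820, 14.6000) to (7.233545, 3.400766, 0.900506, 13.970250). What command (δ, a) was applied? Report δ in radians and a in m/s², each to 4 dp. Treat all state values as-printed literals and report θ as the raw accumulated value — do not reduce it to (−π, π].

a = (v'−v)/dt = (-0.629750)/0.25 = -2.5190
Δθ = θ'−θ = 0.218506;  (v·dt/L) = 14.6000·0.25/3.0 = 1.216667
tan δ = Δθ·L/(v·dt) = 0.179594  →  δ = 0.1777

δ = 0.1777, a = -2.5190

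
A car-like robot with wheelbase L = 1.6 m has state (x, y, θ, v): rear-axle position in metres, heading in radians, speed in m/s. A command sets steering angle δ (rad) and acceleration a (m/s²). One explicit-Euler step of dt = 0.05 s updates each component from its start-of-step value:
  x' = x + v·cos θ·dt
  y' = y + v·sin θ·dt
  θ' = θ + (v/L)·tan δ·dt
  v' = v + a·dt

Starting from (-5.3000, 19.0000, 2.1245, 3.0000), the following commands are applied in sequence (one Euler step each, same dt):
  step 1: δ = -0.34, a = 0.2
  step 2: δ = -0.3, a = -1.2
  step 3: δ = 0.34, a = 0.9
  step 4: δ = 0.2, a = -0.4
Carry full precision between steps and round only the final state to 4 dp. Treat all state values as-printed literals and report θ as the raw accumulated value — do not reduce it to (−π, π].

after step 1 (δ=-0.34, a=0.2): (-5.378876, 19.127587, 2.091337, 3.010000)
after step 2 (δ=-0.3, a=-1.2): (-5.453727, 19.258154, 2.062240, 2.950000)
after step 3 (δ=0.34, a=0.9): (-5.523332, 19.388197, 2.094850, 2.995000)
after step 4 (δ=0.2, a=-0.4): (-5.598266, 19.517851, 2.113823, 2.975000)

(-5.5983, 19.5179, 2.1138, 2.9750)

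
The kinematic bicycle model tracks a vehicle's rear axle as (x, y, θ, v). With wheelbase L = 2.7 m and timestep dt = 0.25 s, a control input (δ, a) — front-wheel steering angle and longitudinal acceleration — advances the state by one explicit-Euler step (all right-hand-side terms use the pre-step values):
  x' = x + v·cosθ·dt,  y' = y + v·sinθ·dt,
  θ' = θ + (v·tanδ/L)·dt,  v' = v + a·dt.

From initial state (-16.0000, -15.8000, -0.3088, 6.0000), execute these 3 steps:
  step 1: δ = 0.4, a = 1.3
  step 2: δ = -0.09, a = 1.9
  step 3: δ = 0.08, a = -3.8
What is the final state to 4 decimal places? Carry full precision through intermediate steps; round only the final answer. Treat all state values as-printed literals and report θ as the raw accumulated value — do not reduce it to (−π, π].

(-11.3077, -16.5876, -0.0763, 5.8500)

after step 1 (δ=0.4, a=1.3): (-14.570952, -16.255873, -0.073915, 6.325000)
after step 2 (δ=-0.09, a=1.9): (-12.994019, -16.372645, -0.126766, 6.800000)
after step 3 (δ=0.08, a=-3.8): (-11.307660, -16.587570, -0.076288, 5.850000)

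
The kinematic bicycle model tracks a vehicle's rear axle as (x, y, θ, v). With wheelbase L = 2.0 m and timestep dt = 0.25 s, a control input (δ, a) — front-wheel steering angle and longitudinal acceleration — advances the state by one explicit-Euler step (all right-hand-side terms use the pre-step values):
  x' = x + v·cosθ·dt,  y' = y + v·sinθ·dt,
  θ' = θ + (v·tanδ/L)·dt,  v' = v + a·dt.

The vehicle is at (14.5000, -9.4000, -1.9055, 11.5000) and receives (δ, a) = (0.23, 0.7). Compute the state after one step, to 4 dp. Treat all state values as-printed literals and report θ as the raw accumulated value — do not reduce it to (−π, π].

(13.5556, -12.1155, -1.5689, 11.6750)

x' = 14.5000 + 11.5000·cos(-1.9055)·0.25 = 13.5556
y' = -9.4000 + 11.5000·sin(-1.9055)·0.25 = -12.1155
θ' = -1.9055 + (11.5000/2.0)·tan(0.23)·0.25 = -1.5689
v' = 11.5000 + 0.7000·0.25 = 11.6750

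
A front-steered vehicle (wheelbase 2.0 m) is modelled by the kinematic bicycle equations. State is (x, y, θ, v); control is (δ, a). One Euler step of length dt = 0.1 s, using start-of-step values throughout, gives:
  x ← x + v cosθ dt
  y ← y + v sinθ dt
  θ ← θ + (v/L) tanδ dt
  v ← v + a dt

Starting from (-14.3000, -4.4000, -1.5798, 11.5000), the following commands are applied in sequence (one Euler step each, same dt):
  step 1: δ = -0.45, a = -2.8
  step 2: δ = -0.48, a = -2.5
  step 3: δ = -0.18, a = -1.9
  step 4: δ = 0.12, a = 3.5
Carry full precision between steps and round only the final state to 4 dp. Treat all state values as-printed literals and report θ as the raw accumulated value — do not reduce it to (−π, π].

(-15.9045, -8.3836, -2.1844, 11.1300)

after step 1 (δ=-0.45, a=-2.8): (-14.310354, -5.549953, -1.857557, 11.220000)
after step 2 (δ=-0.48, a=-2.5): (-14.627708, -6.626137, -2.149619, 10.970000)
after step 3 (δ=-0.18, a=-1.9): (-15.227810, -7.544443, -2.249430, 10.780000)
after step 4 (δ=0.12, a=3.5): (-15.904502, -8.383592, -2.184437, 11.130000)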